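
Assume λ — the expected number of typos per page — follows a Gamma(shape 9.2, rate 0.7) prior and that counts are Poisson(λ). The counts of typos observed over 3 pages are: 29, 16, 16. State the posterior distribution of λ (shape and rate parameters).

Total count ∑xᵢ = 61 over n = 3 pages.
Gamma is conjugate to the Poisson likelihood: posterior is Gamma(shape = 9.2+61 = 70.2, rate = 0.7+3 = 3.7).

Posterior: Gamma(shape=70.2, rate=3.7)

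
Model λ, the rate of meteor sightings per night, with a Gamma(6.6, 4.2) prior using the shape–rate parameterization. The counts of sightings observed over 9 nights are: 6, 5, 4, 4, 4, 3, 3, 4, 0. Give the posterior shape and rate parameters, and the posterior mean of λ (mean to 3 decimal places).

Posterior: Gamma(shape=39.6, rate=13.2); mean ≈ 3.000

The Poisson likelihood adds the total count to the shape and the number of exposure periods to the rate. Here ∑xᵢ = 33 and n = 9, so shape 6.6→39.6 and rate 4.2→13.2.
E[λ | data] = 39.6/13.2 = 3.000.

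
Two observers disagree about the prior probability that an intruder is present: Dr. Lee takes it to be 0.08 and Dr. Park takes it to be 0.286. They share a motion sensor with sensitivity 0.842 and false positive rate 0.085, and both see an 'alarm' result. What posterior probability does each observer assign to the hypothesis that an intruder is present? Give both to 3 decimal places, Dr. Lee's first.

Dr. Lee: 0.463; Dr. Park: 0.799

The likelihood ratio for an 'alarm' result is 0.842/0.085 = 9.9059.
Dr. Lee: prior odds 0.08/0.92 = 0.086957; posterior odds 0.86138; posterior probability 0.463.
Dr. Park: prior odds 0.286/0.714 = 0.40056; posterior odds 3.9679; posterior probability 0.799.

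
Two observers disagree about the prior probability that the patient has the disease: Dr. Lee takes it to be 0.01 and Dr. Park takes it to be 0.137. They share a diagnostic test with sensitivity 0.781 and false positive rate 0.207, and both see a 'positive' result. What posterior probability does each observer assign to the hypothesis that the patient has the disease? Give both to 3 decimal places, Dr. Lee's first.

P('+'|H) = 0.781, P('+'|¬H) = 0.207.
Dr. Lee: numerator 0.781·0.01 = 0.0078100; evidence = 0.0078100+0.207·0.99 = 0.21274; posterior = 0.037.
Dr. Park: numerator 0.781·0.137 = 0.10700; evidence = 0.10700+0.207·0.863 = 0.28564; posterior = 0.375.

Dr. Lee: 0.037; Dr. Park: 0.375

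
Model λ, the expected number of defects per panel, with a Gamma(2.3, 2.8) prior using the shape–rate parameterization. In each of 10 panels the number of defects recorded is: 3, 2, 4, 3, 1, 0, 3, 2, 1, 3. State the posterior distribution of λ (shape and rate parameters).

Posterior: Gamma(shape=24.3, rate=12.8)

Total count ∑xᵢ = 22 over n = 10 panels.
Gamma is conjugate to the Poisson likelihood: posterior is Gamma(shape = 2.3+22 = 24.3, rate = 2.8+10 = 12.8).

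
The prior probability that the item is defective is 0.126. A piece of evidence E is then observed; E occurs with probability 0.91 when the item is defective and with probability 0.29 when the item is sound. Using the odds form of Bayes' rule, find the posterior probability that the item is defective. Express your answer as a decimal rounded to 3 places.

Posterior probability ≈ 0.311

Prior odds = 0.126/(1−0.126) = 0.14416.
Likelihood ratio for E = 0.91/0.29 = 3.1379.
Posterior odds = prior odds × LR = 0.45238.
Posterior probability = odds/(1+odds) = 0.45238/1.4524 = 0.311.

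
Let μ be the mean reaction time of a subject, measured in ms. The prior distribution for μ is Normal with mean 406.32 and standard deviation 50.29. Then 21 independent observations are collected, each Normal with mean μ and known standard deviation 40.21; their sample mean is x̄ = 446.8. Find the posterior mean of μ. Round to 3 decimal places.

Posterior mean ≈ 445.604

Prior precision 1/τ₀² = 1/50.29² = 0.00039540; data precision n/σ² = 21/40.21² = 0.0129883.
Posterior precision = 0.00039540 + 0.0129883 = 0.0133837.
Posterior mean = (0.00039540·406.32 + 0.0129883·446.8) / 0.0133837 = 445.604.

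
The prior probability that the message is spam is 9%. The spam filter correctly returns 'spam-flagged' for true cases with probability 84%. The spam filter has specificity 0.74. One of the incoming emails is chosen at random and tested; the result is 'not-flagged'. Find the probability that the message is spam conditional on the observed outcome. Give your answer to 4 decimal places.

P(H | E) ≈ 0.0209

Let H be the event that the message is spam. P(H) = 0.09, so P(¬H) = 0.91. With E the 'not-flagged' result, P(E|H) = 0.16 and P(E|¬H) = 0.74.
P(E) = 0.16·0.09 + 0.74·0.91 = 0.014400 + 0.67340 = 0.68780.
By Bayes' theorem, P(H|E) = 0.014400 / 0.68780 = 0.0209.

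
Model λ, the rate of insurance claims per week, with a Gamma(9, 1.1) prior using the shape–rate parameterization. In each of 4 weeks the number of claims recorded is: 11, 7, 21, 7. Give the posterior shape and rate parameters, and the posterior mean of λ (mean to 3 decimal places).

The Poisson likelihood adds the total count to the shape and the number of exposure periods to the rate. Here ∑xᵢ = 46 and n = 4, so shape 9→55 and rate 1.1→5.1.
Posterior mean = shape/rate = 55/5.1 = 10.784.

Posterior: Gamma(shape=55, rate=5.1); mean ≈ 10.784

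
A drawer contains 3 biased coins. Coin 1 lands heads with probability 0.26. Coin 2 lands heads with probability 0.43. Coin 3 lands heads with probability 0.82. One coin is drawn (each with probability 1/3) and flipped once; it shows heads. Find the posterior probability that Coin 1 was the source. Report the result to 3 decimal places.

Posterior probability ≈ 0.172

P(heads|C1) = 0.26; P(heads|C2) = 0.43; P(heads|C3) = 0.82.
Prior × likelihood for each source: 0.333333·0.26=0.08667, 0.333333·0.43=0.1433, 0.333333·0.82=0.2733. Summing gives P(heads) = 0.50333.
P(Coin 1 | heads) = 0.08667 / 0.50333 = 0.172.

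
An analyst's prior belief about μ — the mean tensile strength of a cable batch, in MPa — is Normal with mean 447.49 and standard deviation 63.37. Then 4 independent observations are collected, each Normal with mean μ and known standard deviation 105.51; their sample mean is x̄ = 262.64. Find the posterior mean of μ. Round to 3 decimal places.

With known σ, the Normal prior is conjugate. Weight on the data is w = (n/σ²)/(n/σ² + 1/τ₀²) = 0.00035931/(0.00035931+0.00024902) = 0.59065.
Posterior mean = w·x̄ + (1−w)·μ₀ = 0.59065·262.64 + 0.40935·447.49 = 338.308.

Posterior mean ≈ 338.308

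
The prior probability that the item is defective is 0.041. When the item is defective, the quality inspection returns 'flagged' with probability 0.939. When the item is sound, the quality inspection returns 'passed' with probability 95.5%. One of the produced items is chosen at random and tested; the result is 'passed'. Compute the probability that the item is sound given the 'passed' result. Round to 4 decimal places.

Let H be the event that the item is defective. P(H) = 0.041, so P(¬H) = 0.959. With E the 'passed' result, P(E|H) = 0.061 and P(E|¬H) = 0.955.
P(E) = 0.061·0.041 + 0.955·0.959 = 0.0025010 + 0.91584 = 0.91835.
By Bayes' theorem, P(H|E) = 0.0025010 / 0.91835 = 0.0027. Hence P(¬H|E) = 1 − 0.0027 = 0.9973.

P(¬H | E) ≈ 0.9973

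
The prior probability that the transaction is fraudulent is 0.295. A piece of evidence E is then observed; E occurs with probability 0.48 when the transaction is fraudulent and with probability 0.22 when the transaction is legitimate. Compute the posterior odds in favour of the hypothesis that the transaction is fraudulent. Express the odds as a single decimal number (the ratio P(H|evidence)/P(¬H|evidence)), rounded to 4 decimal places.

Prior odds = 0.295/(1−0.295) = 0.41844. In log-odds, ln(0.41844) = -0.87122.
Add log likelihood ratio: ln(2.1818) = 0.78016.
Posterior log-odds = -0.091064, so posterior odds = exp(-0.091064) = 0.91296.

Posterior odds ≈ 0.9130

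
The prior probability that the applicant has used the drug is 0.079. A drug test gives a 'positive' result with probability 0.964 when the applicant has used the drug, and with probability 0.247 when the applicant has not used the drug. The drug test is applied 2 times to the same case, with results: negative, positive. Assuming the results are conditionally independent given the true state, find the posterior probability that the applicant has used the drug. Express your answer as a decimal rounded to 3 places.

Let H be the event that the applicant has used the drug; start with P(H) = 0.079. P('positive'|H) = 0.964, P('positive'|¬H) = 0.247.
Update on result 1 ('negative'): P(H) ← 0.036·0.0790 / (0.036·0.0790 + 0.753·0.9210) = 0.0028440/0.69636 = 0.0041.
Update on result 2 ('positive'): P(H) ← 0.964·0.0041 / (0.964·0.0041 + 0.247·0.9959) = 0.0039371/0.24993 = 0.0158.

Posterior P(H) ≈ 0.016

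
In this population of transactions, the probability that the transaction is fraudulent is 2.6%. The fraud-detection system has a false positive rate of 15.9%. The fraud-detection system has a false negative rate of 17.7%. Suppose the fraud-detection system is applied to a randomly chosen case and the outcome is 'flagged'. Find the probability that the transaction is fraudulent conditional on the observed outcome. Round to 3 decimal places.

Let H be the event that the transaction is fraudulent. P(H) = 0.026, so P(¬H) = 0.974. With E the 'flagged' result, P(E|H) = 0.823 and P(E|¬H) = 0.159.
P(E) = 0.823·0.026 + 0.159·0.974 = 0.021398 + 0.15487 = 0.17626.
By Bayes' theorem, P(H|E) = 0.021398 / 0.17626 = 0.121.

P(H | E) ≈ 0.121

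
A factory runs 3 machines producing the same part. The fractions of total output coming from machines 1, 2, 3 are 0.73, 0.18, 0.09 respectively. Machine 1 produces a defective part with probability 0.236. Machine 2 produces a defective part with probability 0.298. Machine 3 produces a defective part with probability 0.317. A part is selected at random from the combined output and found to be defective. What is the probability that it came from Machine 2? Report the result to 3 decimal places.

Tabulate prior·likelihood by source: [1] prior 0.73, lik 0.236, product 0.1723; [2] prior 0.18, lik 0.298, product 0.05364; [3] prior 0.09, lik 0.317, product 0.02853.
Normalizing constant = 0.25445; the posterior for Machine 2 is its product over the sum, 0.05364/0.25445 = 0.211.

Posterior probability ≈ 0.211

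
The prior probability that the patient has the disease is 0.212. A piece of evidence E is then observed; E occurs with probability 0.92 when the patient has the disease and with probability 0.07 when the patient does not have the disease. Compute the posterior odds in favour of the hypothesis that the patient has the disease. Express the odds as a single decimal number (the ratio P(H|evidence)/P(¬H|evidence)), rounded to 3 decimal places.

Posterior odds ≈ 3.536

Prior odds = 0.212/(1−0.212) = 0.26904.
Likelihood ratio for E = 0.92/0.07 = 13.143.
Posterior odds = prior odds × LR = 3.5359.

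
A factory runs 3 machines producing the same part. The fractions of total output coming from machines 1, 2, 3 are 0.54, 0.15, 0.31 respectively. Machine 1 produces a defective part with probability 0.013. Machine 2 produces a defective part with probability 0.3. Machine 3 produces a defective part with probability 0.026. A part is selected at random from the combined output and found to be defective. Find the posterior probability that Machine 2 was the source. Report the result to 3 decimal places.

P(defective|M1) = 0.013; P(defective|M2) = 0.3; P(defective|M3) = 0.026.
Prior × likelihood for each source: 0.54·0.013=0.007020, 0.15·0.3=0.04500, 0.31·0.026=0.008060. Summing gives P(defective) = 0.060080.
P(Machine 2 | defective) = 0.04500 / 0.060080 = 0.749.

Posterior probability ≈ 0.749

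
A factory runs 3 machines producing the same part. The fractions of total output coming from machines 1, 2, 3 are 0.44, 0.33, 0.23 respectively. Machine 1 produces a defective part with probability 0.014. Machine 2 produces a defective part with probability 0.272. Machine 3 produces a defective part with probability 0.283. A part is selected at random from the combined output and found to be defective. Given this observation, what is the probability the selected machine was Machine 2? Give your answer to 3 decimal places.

Posterior probability ≈ 0.557

P(defective|M1) = 0.014; P(defective|M2) = 0.272; P(defective|M3) = 0.283.
Prior × likelihood for each source: 0.44·0.014=0.006160, 0.33·0.272=0.08976, 0.23·0.283=0.06509. Summing gives P(defective) = 0.16101.
P(Machine 2 | defective) = 0.08976 / 0.16101 = 0.557.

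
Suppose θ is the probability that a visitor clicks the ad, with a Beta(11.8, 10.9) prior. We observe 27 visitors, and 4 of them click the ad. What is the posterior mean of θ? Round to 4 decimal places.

Observing 4 successes and 23 failures updates Beta(11.8, 10.9) by adding the success and failure counts to the two shape parameters: α = 11.8+4 = 15.8, β = 10.9+23 = 33.9.
E[θ | data] = 15.8/(15.8+33.9) = 0.3179.

Posterior mean ≈ 0.3179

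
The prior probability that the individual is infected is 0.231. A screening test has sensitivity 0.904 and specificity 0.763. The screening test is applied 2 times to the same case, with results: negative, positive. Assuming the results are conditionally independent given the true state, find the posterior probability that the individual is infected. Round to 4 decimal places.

Let H be the event that the individual is infected; start with P(H) = 0.231. P('positive'|H) = 0.904, P('positive'|¬H) = 0.237.
Update on result 1 ('negative'): P(H) ← 0.096·0.2310 / (0.096·0.2310 + 0.763·0.7690) = 0.022176/0.60892 = 0.0364.
Update on result 2 ('positive'): P(H) ← 0.904·0.0364 / (0.904·0.0364 + 0.237·0.9636) = 0.032922/0.26129 = 0.1260.

Posterior P(H) ≈ 0.1260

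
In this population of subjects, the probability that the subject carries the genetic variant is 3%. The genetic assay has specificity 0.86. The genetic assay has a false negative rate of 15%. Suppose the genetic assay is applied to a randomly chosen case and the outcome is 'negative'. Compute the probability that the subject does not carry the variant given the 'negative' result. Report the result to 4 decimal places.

P(¬H | E) ≈ 0.9946

Let H be the event that the subject carries the genetic variant. P(H) = 0.03, so P(¬H) = 0.97. With E the 'negative' result, P(E|H) = 0.15 and P(E|¬H) = 0.86.
P(E) = 0.15·0.03 + 0.86·0.97 = 0.0045000 + 0.83420 = 0.83870.
By Bayes' theorem, P(H|E) = 0.0045000 / 0.83870 = 0.0054. Hence P(¬H|E) = 1 − 0.0054 = 0.9946.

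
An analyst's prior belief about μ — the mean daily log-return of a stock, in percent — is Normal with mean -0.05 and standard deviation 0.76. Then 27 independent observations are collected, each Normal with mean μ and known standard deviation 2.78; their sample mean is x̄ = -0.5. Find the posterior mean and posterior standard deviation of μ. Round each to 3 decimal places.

Prior precision 1/τ₀² = 1/0.76² = 1.73130; data precision n/σ² = 27/2.78² = 3.49361.
Posterior precision = 1.73130 + 3.49361 = 5.22491, giving posterior SD = 1/√5.22491 = 0.437.
Posterior mean = (1.73130·-0.05 + 3.49361·-0.5) / 5.22491 = -0.351.

Posterior mean ≈ -0.351; posterior SD ≈ 0.437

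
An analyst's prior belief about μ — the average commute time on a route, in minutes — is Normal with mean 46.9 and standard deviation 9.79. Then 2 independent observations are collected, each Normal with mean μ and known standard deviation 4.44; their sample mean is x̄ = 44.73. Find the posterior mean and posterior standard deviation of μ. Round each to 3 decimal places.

Prior precision 1/τ₀² = 1/9.79² = 0.0104336; data precision n/σ² = 2/4.44² = 0.101453.
Posterior precision = 0.0104336 + 0.101453 = 0.111886, giving posterior SD = 1/√0.111886 = 2.990.
Posterior mean = (0.0104336·46.9 + 0.101453·44.73) / 0.111886 = 44.932.

Posterior mean ≈ 44.932; posterior SD ≈ 2.990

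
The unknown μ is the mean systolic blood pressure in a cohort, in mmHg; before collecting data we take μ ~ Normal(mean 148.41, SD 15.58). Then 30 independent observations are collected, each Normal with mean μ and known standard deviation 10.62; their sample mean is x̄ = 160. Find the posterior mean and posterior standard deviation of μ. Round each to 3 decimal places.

Posterior mean ≈ 159.823; posterior SD ≈ 1.924

Prior precision 1/τ₀² = 1/15.58² = 0.00411970; data precision n/σ² = 30/10.62² = 0.265994.
Posterior precision = 0.00411970 + 0.265994 = 0.270114, giving posterior SD = 1/√0.270114 = 1.924.
Posterior mean = (0.00411970·148.41 + 0.265994·160) / 0.270114 = 159.823.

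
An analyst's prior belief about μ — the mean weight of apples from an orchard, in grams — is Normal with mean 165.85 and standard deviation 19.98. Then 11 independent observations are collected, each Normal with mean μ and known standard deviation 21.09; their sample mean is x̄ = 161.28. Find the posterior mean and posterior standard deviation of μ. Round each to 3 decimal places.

Prior precision 1/τ₀² = 1/19.98² = 0.00250501; data precision n/σ² = 11/21.09² = 0.0247309.
Posterior precision = 0.00250501 + 0.0247309 = 0.0272359, giving posterior SD = 1/√0.0272359 = 6.059.
Posterior mean = (0.00250501·165.85 + 0.0247309·161.28) / 0.0272359 = 161.700.

Posterior mean ≈ 161.700; posterior SD ≈ 6.059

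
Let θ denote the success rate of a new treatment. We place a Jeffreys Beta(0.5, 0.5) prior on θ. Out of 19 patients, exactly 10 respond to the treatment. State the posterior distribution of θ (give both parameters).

The binomial likelihood is conjugate to the Beta prior: with 10 successes and 9 failures, the posterior is Beta(0.5+10, 0.5+9) = Beta(10.5, 9.5).

Posterior: Beta(10.5, 9.5)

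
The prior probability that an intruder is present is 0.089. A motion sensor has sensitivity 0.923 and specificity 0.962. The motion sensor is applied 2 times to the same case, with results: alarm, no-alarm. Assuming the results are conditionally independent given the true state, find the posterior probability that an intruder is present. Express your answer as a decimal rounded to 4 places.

With H the event that an intruder is present, the joint likelihood of the observed sequence is P(data|H) = 0.923·0.077 = 0.071071 and P(data|¬H) = 0.038·0.962 = 0.036556.
Bayes: P(H|data) = 0.089·0.071071 / (0.089·0.071071 + 0.911·0.036556) = 0.0063253/0.039628 = 0.1596.

Posterior P(H) ≈ 0.1596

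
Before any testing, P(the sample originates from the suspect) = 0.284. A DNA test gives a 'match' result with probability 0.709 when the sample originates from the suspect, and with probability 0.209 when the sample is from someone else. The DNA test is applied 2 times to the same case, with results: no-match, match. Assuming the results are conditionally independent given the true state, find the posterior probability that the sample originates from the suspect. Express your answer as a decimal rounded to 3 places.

Let H be the event that the sample originates from the suspect; start with P(H) = 0.284. P('match'|H) = 0.709, P('match'|¬H) = 0.209.
Update on result 1 ('no-match'): P(H) ← 0.291·0.2840 / (0.291·0.2840 + 0.791·0.7160) = 0.082644/0.64900 = 0.1273.
Update on result 2 ('match'): P(H) ← 0.709·0.1273 / (0.709·0.1273 + 0.209·0.8727) = 0.090284/0.27267 = 0.3311.

Posterior P(H) ≈ 0.331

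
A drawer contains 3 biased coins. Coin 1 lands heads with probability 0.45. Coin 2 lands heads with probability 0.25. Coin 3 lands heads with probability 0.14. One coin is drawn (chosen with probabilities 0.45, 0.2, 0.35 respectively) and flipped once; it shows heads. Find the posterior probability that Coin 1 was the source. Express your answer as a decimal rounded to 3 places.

Posterior probability ≈ 0.672

Tabulate prior·likelihood by source: [1] prior 0.45, lik 0.45, product 0.2025; [2] prior 0.2, lik 0.25, product 0.05000; [3] prior 0.35, lik 0.14, product 0.04900.
Normalizing constant = 0.30150; the posterior for Coin 1 is its product over the sum, 0.2025/0.30150 = 0.672.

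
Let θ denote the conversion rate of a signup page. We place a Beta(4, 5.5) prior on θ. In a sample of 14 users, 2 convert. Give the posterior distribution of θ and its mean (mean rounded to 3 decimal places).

Posterior: Beta(6, 17.5); mean ≈ 0.255

The binomial likelihood is conjugate to the Beta prior: with 2 successes and 12 failures, the posterior is Beta(4+2, 5.5+12) = Beta(6, 17.5).
Posterior mean = α/(α+β) = 6/23.5 = 0.255.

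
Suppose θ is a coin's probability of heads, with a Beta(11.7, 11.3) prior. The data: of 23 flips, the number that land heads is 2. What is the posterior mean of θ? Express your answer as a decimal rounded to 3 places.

Posterior mean ≈ 0.298

The binomial likelihood is conjugate to the Beta prior: with 2 successes and 21 failures, the posterior is Beta(11.7+2, 11.3+21) = Beta(13.7, 32.3).
E[θ | data] = 13.7/(13.7+32.3) = 0.298.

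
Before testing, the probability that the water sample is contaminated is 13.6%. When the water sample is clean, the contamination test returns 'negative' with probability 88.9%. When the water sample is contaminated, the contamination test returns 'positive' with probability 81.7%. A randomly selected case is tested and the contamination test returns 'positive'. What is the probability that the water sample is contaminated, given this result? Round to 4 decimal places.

P(H | E) ≈ 0.5367

Let H be the event that the water sample is contaminated. P(H) = 0.136, so P(¬H) = 0.864. With E the 'positive' result, P(E|H) = 0.817 and P(E|¬H) = 0.111.
P(E) = 0.817·0.136 + 0.111·0.864 = 0.11111 + 0.095904 = 0.20702.
By Bayes' theorem, P(H|E) = 0.11111 / 0.20702 = 0.5367.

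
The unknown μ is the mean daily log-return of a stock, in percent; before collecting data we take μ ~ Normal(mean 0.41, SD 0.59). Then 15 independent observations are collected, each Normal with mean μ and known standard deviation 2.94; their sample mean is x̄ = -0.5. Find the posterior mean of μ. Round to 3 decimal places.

Prior precision 1/τ₀² = 1/0.59² = 2.87274; data precision n/σ² = 15/2.94² = 1.73539.
Posterior precision = 2.87274 + 1.73539 = 4.60813.
Posterior mean = (2.87274·0.41 + 1.73539·-0.5) / 4.60813 = 0.067.

Posterior mean ≈ 0.067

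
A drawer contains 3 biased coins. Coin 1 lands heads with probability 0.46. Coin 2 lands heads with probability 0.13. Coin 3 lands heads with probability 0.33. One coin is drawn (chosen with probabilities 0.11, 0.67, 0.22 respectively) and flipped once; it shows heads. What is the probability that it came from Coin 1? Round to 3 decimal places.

Posterior probability ≈ 0.241

P(heads|C1) = 0.46; P(heads|C2) = 0.13; P(heads|C3) = 0.33.
Prior × likelihood for each source: 0.11·0.46=0.05060, 0.67·0.13=0.08710, 0.22·0.33=0.07260. Summing gives P(heads) = 0.21030.
P(Coin 1 | heads) = 0.05060 / 0.21030 = 0.241.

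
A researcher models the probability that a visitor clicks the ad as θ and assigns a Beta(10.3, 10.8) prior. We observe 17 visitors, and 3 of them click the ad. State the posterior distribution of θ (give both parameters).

Posterior: Beta(13.3, 24.8)

Observing 3 successes and 14 failures updates Beta(10.3, 10.8) by adding the success and failure counts to the two shape parameters: α = 10.3+3 = 13.3, β = 10.8+14 = 24.8.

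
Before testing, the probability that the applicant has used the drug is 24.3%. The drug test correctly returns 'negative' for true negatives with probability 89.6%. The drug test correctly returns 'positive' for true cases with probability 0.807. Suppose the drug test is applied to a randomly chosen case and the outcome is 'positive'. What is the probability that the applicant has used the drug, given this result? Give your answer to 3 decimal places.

P(H | E) ≈ 0.714

Let H be the event that the applicant has used the drug. P(H) = 0.243, so P(¬H) = 0.757. With E the 'positive' result, P(E|H) = 0.807 and P(E|¬H) = 0.104.
P(E) = 0.807·0.243 + 0.104·0.757 = 0.19610 + 0.078728 = 0.27483.
By Bayes' theorem, P(H|E) = 0.19610 / 0.27483 = 0.714.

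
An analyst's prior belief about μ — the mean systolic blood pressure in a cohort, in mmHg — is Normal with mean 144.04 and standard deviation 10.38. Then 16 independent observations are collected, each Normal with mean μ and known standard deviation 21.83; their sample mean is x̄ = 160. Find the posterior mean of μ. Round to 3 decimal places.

Prior precision 1/τ₀² = 1/10.38² = 0.00928122; data precision n/σ² = 16/21.83² = 0.0335747.
Posterior precision = 0.00928122 + 0.0335747 = 0.0428560.
Posterior mean = (0.00928122·144.04 + 0.0335747·160) / 0.0428560 = 156.544.

Posterior mean ≈ 156.544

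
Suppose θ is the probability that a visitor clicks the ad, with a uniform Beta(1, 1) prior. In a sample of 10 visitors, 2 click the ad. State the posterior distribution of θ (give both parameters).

Observing 2 successes and 8 failures updates Beta(1, 1) by adding the success and failure counts to the two shape parameters: α = 1+2 = 3, β = 1+8 = 9.

Posterior: Beta(3, 9)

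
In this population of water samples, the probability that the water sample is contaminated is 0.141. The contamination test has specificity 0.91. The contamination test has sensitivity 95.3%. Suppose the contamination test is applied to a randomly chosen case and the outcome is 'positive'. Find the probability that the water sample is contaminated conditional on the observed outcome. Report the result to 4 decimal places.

P(H | E) ≈ 0.6348

Let H be the event that the water sample is contaminated. P(H) = 0.141, so P(¬H) = 0.859. With E the 'positive' result, P(E|H) = 0.953 and P(E|¬H) = 0.09.
P(E) = 0.953·0.141 + 0.09·0.859 = 0.13437 + 0.077310 = 0.21168.
By Bayes' theorem, P(H|E) = 0.13437 / 0.21168 = 0.6348.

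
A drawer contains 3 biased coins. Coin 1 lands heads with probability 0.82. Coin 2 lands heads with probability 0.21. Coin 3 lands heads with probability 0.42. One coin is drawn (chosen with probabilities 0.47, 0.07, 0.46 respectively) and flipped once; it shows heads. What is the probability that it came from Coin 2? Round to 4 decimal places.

P(heads|C1) = 0.82; P(heads|C2) = 0.21; P(heads|C3) = 0.42.
Prior × likelihood for each source: 0.47·0.82=0.3854, 0.07·0.21=0.01470, 0.46·0.42=0.1932. Summing gives P(heads) = 0.59330.
P(Coin 2 | heads) = 0.01470 / 0.59330 = 0.0248.

Posterior probability ≈ 0.0248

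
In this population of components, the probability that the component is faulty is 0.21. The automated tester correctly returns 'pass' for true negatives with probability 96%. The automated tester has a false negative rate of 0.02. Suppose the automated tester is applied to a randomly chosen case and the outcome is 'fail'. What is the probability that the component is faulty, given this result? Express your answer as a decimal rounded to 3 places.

Write H for 'the component is faulty'. Prior odds H:¬H = 0.21/0.79 = 0.26582. For the 'fail' outcome, the likelihood ratio is 0.98/0.04 = 24.500.
Posterior odds = 0.26582 × 24.500 = 6.5127, so P(H|E) = 6.5127/(1+6.5127) = 0.867.

P(H | E) ≈ 0.867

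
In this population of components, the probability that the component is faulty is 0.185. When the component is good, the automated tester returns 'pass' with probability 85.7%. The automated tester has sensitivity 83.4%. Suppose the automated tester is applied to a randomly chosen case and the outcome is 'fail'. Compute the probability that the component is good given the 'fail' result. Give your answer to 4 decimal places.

P(¬H | E) ≈ 0.4303

Write H for 'the component is faulty'. Prior odds H:¬H = 0.185/0.815 = 0.22699. For the 'fail' outcome, the likelihood ratio is 0.834/0.143 = 5.8322.
Posterior odds = 0.22699 × 5.8322 = 1.3239, so P(H|E) = 1.3239/(1+1.3239) = 0.5697. Then P(¬H|E) = 1 − 0.5697 = 0.4303.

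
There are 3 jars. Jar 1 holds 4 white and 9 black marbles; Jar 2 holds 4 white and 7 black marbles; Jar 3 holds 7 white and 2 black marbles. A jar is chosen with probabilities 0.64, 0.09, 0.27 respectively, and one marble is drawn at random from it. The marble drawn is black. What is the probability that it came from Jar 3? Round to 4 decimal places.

Tabulate prior·likelihood by source: [1] prior 0.64, lik 0.6923, product 0.4431; [2] prior 0.09, lik 0.6364, product 0.05727; [3] prior 0.27, lik 0.2222, product 0.06000.
Normalizing constant = 0.56035; the posterior for Jar 3 is its product over the sum, 0.06000/0.56035 = 0.1071.

Posterior probability ≈ 0.1071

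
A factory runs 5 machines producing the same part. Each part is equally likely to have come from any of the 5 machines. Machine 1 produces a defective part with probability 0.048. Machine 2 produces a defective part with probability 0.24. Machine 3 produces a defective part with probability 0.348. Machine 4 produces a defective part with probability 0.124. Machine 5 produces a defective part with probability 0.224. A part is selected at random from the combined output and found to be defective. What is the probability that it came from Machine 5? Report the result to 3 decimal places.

Posterior probability ≈ 0.228

P(defective|M1) = 0.048; P(defective|M2) = 0.24; P(defective|M3) = 0.348; P(defective|M4) = 0.124; P(defective|M5) = 0.224.
Prior × likelihood for each source: 0.2·0.048=0.009600, 0.2·0.24=0.04800, 0.2·0.348=0.06960, 0.2·0.124=0.02480, 0.2·0.224=0.04480. Summing gives P(defective) = 0.19680.
P(Machine 5 | defective) = 0.04480 / 0.19680 = 0.228.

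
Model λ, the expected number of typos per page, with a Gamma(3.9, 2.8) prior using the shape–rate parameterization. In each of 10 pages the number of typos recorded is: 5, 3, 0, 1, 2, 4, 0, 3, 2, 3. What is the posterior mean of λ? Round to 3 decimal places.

Total count ∑xᵢ = 23 over n = 10 pages.
Gamma is conjugate to the Poisson likelihood: posterior is Gamma(shape = 3.9+23 = 26.9, rate = 2.8+10 = 12.8).
E[λ | data] = 26.9/12.8 = 2.102.

Posterior mean ≈ 2.102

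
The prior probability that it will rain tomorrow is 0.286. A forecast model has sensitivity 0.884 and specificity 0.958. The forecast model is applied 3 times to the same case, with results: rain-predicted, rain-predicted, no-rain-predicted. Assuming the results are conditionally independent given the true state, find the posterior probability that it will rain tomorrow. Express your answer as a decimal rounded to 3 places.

Let H be the event that it will rain tomorrow; start with P(H) = 0.286. P('rain-predicted'|H) = 0.884, P('rain-predicted'|¬H) = 0.042.
Update on result 1 ('rain-predicted'): P(H) ← 0.884·0.2860 / (0.884·0.2860 + 0.042·0.7140) = 0.25282/0.28281 = 0.8940.
Update on result 2 ('rain-predicted'): P(H) ← 0.884·0.8940 / (0.884·0.8940 + 0.042·0.1060) = 0.79026/0.79472 = 0.9944.
Update on result 3 ('no-rain-predicted'): P(H) ← 0.116·0.9944 / (0.116·0.9944 + 0.958·0.0056) = 0.11535/0.12072 = 0.9555.

Posterior P(H) ≈ 0.956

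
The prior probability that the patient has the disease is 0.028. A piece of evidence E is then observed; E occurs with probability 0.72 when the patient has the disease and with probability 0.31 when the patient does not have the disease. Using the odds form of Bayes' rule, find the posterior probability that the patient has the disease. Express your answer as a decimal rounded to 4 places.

Prior odds = 0.028/(1−0.028) = 0.028807. In log-odds, ln(0.028807) = -3.5472.
Add log likelihood ratio: ln(2.3226) = 0.84268.
Posterior log-odds = -2.7045, so posterior odds = exp(-2.7045) = 0.066906. Converting, P(H|E) = 0.066906/1.0669 = 0.0627.

Posterior probability ≈ 0.0627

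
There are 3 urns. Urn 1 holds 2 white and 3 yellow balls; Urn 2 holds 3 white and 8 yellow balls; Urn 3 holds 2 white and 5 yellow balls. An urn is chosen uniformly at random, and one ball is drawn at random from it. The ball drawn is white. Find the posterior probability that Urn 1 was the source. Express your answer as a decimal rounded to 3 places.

Posterior probability ≈ 0.417

P(white|Urn 1) = 0.4; P(white|Urn 2) = 0.2727; P(white|Urn 3) = 0.2857.
Prior × likelihood for each source: 0.333333·0.4=0.1333, 0.333333·0.2727=0.09091, 0.333333·0.2857=0.09524. Summing gives P(white) = 0.31948.
P(Urn 1 | white) = 0.1333 / 0.31948 = 0.417.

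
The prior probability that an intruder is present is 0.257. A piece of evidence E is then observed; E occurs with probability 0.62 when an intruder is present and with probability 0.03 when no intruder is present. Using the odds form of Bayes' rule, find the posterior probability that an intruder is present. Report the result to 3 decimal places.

Posterior probability ≈ 0.877

Prior odds = 0.257/(1−0.257) = 0.34590. In log-odds, ln(0.34590) = -1.0616.
Add log likelihood ratio: ln(20.667) = 3.0285.
Posterior log-odds = 1.9669, so posterior odds = exp(1.9669) = 7.1485. Converting, P(H|E) = 7.1485/8.1485 = 0.877.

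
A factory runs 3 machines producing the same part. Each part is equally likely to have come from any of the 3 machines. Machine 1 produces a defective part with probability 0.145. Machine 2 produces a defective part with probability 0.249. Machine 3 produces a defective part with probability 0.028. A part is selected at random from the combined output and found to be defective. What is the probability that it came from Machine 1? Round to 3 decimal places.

P(defective|M1) = 0.145; P(defective|M2) = 0.249; P(defective|M3) = 0.028.
Prior × likelihood for each source: 0.333333·0.145=0.04833, 0.333333·0.249=0.08300, 0.333333·0.028=0.009333. Summing gives P(defective) = 0.14067.
P(Machine 1 | defective) = 0.04833 / 0.14067 = 0.344.

Posterior probability ≈ 0.344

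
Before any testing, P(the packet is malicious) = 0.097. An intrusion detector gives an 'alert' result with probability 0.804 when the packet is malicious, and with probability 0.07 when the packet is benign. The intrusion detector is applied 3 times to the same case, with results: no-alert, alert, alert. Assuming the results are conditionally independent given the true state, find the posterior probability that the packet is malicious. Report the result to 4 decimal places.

Posterior P(H) ≈ 0.7492

With H the event that the packet is malicious, the joint likelihood of the observed sequence is P(data|H) = 0.196·0.804·0.804 = 0.12670 and P(data|¬H) = 0.93·0.07·0.07 = 0.0045570.
Bayes: P(H|data) = 0.097·0.12670 / (0.097·0.12670 + 0.903·0.0045570) = 0.012290/0.016405 = 0.7492.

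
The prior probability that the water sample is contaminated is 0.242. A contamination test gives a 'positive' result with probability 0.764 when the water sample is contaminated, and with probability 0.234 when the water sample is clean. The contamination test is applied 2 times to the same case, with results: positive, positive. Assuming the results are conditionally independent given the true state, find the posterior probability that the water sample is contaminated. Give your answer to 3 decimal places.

Posterior P(H) ≈ 0.773

With H the event that the water sample is contaminated, the joint likelihood of the observed sequence is P(data|H) = 0.764·0.764 = 0.58370 and P(data|¬H) = 0.234·0.234 = 0.054756.
Bayes: P(H|data) = 0.242·0.58370 / (0.242·0.58370 + 0.758·0.054756) = 0.14125/0.18276 = 0.7729.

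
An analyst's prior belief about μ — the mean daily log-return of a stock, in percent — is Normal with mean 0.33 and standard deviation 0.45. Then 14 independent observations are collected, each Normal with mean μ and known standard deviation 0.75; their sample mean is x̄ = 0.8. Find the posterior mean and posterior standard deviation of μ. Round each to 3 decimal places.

Posterior mean ≈ 0.722; posterior SD ≈ 0.183

Prior precision 1/τ₀² = 1/0.45² = 4.93827; data precision n/σ² = 14/0.75² = 24.8889.
Posterior precision = 4.93827 + 24.8889 = 29.8272, giving posterior SD = 1/√29.8272 = 0.183.
Posterior mean = (4.93827·0.33 + 24.8889·0.8) / 29.8272 = 0.722.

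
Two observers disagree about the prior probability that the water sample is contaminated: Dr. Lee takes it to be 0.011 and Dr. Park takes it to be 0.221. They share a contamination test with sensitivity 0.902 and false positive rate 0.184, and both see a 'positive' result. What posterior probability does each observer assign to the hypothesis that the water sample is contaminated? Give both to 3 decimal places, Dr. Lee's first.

Dr. Lee: 0.052; Dr. Park: 0.582

P('+'|H) = 0.902, P('+'|¬H) = 0.184.
Dr. Lee: numerator 0.902·0.011 = 0.0099220; evidence = 0.0099220+0.184·0.989 = 0.19190; posterior = 0.052.
Dr. Park: numerator 0.902·0.221 = 0.19934; evidence = 0.19934+0.184·0.779 = 0.34268; posterior = 0.582.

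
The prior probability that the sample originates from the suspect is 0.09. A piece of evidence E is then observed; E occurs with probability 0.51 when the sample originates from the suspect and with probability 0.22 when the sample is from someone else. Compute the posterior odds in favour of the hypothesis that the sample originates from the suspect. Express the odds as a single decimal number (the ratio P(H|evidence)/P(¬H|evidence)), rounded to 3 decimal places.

Prior odds = 0.09/(1−0.09) = 0.098901.
Likelihood ratio for E = 0.51/0.22 = 2.3182.
Posterior odds = prior odds × LR = 0.22927.

Posterior odds ≈ 0.229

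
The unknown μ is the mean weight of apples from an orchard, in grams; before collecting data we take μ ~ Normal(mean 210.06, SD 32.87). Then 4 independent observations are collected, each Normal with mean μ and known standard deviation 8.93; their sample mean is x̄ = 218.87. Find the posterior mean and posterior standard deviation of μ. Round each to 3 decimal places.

Posterior mean ≈ 218.710; posterior SD ≈ 4.424

Prior precision 1/τ₀² = 1/32.87² = 0.00092555; data precision n/σ² = 4/8.93² = 0.0501599.
Posterior precision = 0.00092555 + 0.0501599 = 0.0510855, giving posterior SD = 1/√0.0510855 = 4.424.
Posterior mean = (0.00092555·210.06 + 0.0501599·218.87) / 0.0510855 = 218.710.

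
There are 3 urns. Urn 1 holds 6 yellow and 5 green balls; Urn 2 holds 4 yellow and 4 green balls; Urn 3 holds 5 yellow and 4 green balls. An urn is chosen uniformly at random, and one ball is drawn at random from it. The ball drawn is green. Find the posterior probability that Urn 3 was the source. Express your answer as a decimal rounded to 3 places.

Posterior probability ≈ 0.318

Tabulate prior·likelihood by source: [1] prior 0.333333, lik 0.4545, product 0.1515; [2] prior 0.333333, lik 0.5, product 0.1667; [3] prior 0.333333, lik 0.4444, product 0.1481.
Normalizing constant = 0.46633; the posterior for Urn 3 is its product over the sum, 0.1481/0.46633 = 0.318.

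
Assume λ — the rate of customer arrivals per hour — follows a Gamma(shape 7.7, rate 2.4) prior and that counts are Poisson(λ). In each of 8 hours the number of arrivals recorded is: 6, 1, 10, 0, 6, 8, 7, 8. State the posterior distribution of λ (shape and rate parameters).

Posterior: Gamma(shape=53.7, rate=10.4)

The Poisson likelihood adds the total count to the shape and the number of exposure periods to the rate. Here ∑xᵢ = 46 and n = 8, so shape 7.7→53.7 and rate 2.4→10.4.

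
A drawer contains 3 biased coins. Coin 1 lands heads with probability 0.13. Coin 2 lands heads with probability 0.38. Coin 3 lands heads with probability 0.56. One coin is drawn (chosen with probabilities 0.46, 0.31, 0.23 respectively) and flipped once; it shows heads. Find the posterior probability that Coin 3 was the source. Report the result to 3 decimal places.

Posterior probability ≈ 0.420

Tabulate prior·likelihood by source: [1] prior 0.46, lik 0.13, product 0.05980; [2] prior 0.31, lik 0.38, product 0.1178; [3] prior 0.23, lik 0.56, product 0.1288.
Normalizing constant = 0.30640; the posterior for Coin 3 is its product over the sum, 0.1288/0.30640 = 0.420.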